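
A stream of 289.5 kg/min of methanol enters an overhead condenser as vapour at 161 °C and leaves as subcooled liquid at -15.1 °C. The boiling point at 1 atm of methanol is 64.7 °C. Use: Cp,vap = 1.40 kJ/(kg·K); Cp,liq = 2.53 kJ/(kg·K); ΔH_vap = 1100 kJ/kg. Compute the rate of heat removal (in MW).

vapour 161→64.7 °C: -134.82 kJ/kg
condensation at 64.7 °C: -1100 kJ/kg
liquid 64.7→-15.1 °C: -201.89 kJ/kg
Δh = -134.82 + -1100 + -201.89 = -1436.7 kJ/kg
Q = ṁ·Δh = 289.5 kg/min × -1436.7 kJ/kg = -415930 kJ/min
|Q| = 6932.1 kW = 6.9321 MW

Q_c = 6.93 MW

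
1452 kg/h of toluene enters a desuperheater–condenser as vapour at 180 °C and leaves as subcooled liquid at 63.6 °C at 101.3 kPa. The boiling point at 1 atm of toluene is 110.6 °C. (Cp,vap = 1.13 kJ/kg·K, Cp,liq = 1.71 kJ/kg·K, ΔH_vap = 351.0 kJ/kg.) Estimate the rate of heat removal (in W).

vapour 180→110.6 °C: -78.422 kJ/kg
condensation at 110.6 °C: -351 kJ/kg
liquid 110.6→63.6 °C: -80.37 kJ/kg
Δh = -78.422 + -351 + -80.37 = -509.79 kJ/kg
Q = ṁ·Δh = 1452 kg/h × -509.79 kJ/kg = -740220 kJ/h
|Q| = 205.62 kW = 205620 W

Q_c = 206000 W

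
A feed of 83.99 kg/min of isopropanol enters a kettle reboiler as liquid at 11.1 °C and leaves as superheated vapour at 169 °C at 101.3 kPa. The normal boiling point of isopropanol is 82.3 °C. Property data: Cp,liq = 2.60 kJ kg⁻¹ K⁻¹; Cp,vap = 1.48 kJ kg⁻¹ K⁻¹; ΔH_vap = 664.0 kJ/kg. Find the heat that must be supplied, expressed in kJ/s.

Q = 1370 kJ/s

liquid 11.1→82.3 °C: 185.12 kJ/kg
vaporisation at 82.3 °C: 664 kJ/kg
vapour 82.3→169 °C: 128.32 kJ/kg
Δh = 185.12 + 664 + 128.32 = 977.44 kJ/kg
Q = ṁ·Δh = 83.99 kg/min × 977.44 kJ/kg = 82095 kJ/min
|Q| = 1368.2 kW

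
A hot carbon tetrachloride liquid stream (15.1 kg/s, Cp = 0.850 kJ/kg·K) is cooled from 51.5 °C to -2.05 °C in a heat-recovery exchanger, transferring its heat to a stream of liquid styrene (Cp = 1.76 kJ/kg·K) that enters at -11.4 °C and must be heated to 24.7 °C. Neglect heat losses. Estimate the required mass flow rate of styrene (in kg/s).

Heat released by hot stream: Q = 15.1 × 0.850 × (51.5 − -2.05) = 687.31 kJ/s
Energy balance on cold side (adiabatic exchanger): Q = ṁ_c·Cp_c·(T_c,out − T_c,in)
ṁ_c = 687.31 / [1.76 × (24.7 − -11.4)] = 10.818 kg/s

ṁ_c = 10.8 kg/s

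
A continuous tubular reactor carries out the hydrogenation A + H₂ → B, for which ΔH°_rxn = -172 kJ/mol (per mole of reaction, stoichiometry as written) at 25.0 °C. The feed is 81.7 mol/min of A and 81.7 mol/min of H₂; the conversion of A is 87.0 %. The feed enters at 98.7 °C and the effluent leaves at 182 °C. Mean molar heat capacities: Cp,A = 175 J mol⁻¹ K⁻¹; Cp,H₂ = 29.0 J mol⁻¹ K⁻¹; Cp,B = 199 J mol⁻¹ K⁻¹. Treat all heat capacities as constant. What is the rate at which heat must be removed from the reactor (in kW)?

Extent of reaction ξ = 0.870 × 81.7 = 71.079 mol/min
Reaction term: ξ·ΔH°_rxn = 71.079 × -172 = -12226 kJ/min
Sensible, feed 98.7→25 °C: -1228.3 kJ/min
Outlet flows (mol/min): A 10.621, H₂ 10.621, B 71.079
Sensible, products 25→182 °C: 2560.9 kJ/min
Q = ΔH = -10893 kJ/min = -181.55 kW
Heat removed = 181.55 kW

Q_out = 182 kW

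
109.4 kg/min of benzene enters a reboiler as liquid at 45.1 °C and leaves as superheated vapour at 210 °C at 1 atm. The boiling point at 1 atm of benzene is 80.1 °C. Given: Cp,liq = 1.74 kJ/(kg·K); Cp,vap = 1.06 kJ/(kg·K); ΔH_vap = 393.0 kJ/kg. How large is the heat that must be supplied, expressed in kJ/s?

Q = 1080 kJ/s

liquid 45.1→80.1 °C: 60.9 kJ/kg
vaporisation at 80.1 °C: 393 kJ/kg
vapour 80.1→210 °C: 137.69 kJ/kg
Δh = 60.9 + 393 + 137.69 = 591.59 kJ/kg
Q = ṁ·Δh = 109.4 kg/min × 591.59 kJ/kg = 64720 kJ/min
|Q| = 1078.7 kW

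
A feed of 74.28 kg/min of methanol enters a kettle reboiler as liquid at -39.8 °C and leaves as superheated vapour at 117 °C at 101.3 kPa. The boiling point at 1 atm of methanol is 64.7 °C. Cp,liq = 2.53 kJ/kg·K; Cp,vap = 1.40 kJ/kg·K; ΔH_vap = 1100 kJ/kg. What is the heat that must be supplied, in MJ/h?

Q = 6410 MJ/h

liquid -39.8→64.7 °C: 264.38 kJ/kg
vaporisation at 64.7 °C: 1100 kJ/kg
vapour 64.7→117 °C: 73.22 kJ/kg
Δh = 264.38 + 1100 + 73.22 = 1437.6 kJ/kg
Q = ṁ·Δh = 74.28 kg/min × 1437.6 kJ/kg = 106790 kJ/min
|Q| = 1779.8 kW = 6407.1 MJ/h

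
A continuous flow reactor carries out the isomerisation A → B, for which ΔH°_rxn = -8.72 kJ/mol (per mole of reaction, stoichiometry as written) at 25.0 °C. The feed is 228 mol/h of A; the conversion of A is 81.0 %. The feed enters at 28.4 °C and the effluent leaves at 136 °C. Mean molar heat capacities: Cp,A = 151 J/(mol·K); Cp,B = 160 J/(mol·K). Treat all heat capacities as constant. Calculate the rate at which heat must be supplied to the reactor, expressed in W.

Q_in = 633 W

Extent of reaction ξ = 0.810 × 228 = 184.68 mol/h
Reaction term: ξ·ΔH°_rxn = 184.68 × -8.72 = -1610.4 kJ/h
Sensible, feed 28.4→25 °C: -117.06 kJ/h
Outlet flows (mol/h): A 43.32, B 184.68
Sensible, products 25→136 °C: 4006 kJ/h
Q = ΔH = 2278.5 kJ/h = 0.63293 kW
Heat supplied = 632.93 W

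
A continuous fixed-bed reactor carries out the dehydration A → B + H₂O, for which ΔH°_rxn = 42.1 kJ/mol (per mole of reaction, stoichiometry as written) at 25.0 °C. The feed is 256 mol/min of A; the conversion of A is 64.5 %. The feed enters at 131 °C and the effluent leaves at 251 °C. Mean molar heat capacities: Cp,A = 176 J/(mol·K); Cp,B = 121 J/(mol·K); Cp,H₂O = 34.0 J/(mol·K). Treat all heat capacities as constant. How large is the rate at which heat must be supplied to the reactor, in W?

Q_in = 193000 W

Extent of reaction ξ = 0.645 × 256 = 165.12 mol/min
Reaction term: ξ·ΔH°_rxn = 165.12 × 42.1 = 6951.6 kJ/min
Sensible, feed 131→25 °C: -4775.9 kJ/min
Outlet flows (mol/min): A 90.88, B 165.12, H₂O 165.12
Sensible, products 25→251 °C: 9399 kJ/min
Q = ΔH = 11575 kJ/min = 192.91 kW
Heat supplied = 192910 W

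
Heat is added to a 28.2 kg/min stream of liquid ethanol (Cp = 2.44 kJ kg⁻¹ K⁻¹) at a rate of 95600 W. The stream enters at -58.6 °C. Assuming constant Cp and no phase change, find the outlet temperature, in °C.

Q = 95600 W = 5736 kJ/min
ΔT = Q/(ṁ·Cp) = 5736/(28.2×2.44) = 83.362 K
T_out = -58.6 + 83.362 = 24.762 °C

T_out = 24.8 °C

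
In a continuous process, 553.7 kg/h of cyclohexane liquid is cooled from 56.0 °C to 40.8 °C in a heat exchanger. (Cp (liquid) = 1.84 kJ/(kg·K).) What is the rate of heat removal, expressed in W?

Q = ṁ·Cp·ΔT = 553.7 × 1.84 × (40.8 − 56.0) = -15486 kJ/h
Converting: 15486 / 3600 s = 4.3016 kW
Cooling duty = 4301.6 W

Q_c = 4300 W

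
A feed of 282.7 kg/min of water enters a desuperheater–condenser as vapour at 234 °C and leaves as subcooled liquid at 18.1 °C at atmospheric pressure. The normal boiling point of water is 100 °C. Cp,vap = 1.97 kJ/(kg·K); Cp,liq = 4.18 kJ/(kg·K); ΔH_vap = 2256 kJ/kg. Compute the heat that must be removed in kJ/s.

vapour 234→100 °C: -263.98 kJ/kg
condensation at 100 °C: -2256 kJ/kg
liquid 100→18.1 °C: -342.34 kJ/kg
Δh = -263.98 + -2256 + -342.34 = -2862.3 kJ/kg
Q = ṁ·Δh = 282.7 kg/min × -2862.3 kJ/kg = -809180 kJ/min
|Q| = 13486 kW

Q_c = 13500 kJ/s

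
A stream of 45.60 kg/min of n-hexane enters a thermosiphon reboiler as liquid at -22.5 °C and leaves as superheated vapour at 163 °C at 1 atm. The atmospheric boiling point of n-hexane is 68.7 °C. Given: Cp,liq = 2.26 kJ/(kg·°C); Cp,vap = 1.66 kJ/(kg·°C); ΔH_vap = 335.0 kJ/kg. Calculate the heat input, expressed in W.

Q = 530000 W

liquid -22.5→68.7 °C: 206.11 kJ/kg
vaporisation at 68.7 °C: 335 kJ/kg
vapour 68.7→163 °C: 156.54 kJ/kg
Δh = 206.11 + 335 + 156.54 = 697.65 kJ/kg
Q = ṁ·Δh = 45.60 kg/min × 697.65 kJ/kg = 31813 kJ/min
|Q| = 530.21 kW = 530210 W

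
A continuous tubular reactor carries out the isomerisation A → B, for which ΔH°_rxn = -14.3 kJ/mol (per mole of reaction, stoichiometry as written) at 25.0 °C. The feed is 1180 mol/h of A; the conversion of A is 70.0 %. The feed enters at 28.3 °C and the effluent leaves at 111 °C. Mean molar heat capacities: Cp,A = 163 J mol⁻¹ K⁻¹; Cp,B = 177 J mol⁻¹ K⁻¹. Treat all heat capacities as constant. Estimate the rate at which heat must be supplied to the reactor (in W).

Extent of reaction ξ = 0.700 × 1180 = 826 mol/h
Reaction term: ξ·ΔH°_rxn = 826 × -14.3 = -11812 kJ/h
Sensible, feed 28.3→25 °C: -634.72 kJ/h
Outlet flows (mol/h): A 354, B 826
Sensible, products 25→111 °C: 17536 kJ/h
Q = ΔH = 5089.2 kJ/h = 1.4137 kW
Heat supplied = 1413.7 W

Q_in = 1410 W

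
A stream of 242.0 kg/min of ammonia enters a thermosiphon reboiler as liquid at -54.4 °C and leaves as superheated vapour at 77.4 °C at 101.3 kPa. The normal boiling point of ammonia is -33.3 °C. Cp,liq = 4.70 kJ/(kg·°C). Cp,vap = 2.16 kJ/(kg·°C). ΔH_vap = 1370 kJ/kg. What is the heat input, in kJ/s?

Q = 6890 kJ/s

liquid -54.4→-33.3 °C: 99.17 kJ/kg
vaporisation at -33.3 °C: 1370 kJ/kg
vapour -33.3→77.4 °C: 239.11 kJ/kg
Δh = 99.17 + 1370 + 239.11 = 1708.3 kJ/kg
Q = ṁ·Δh = 242.0 kg/min × 1708.3 kJ/kg = 413400 kJ/min
|Q| = 6890.1 kW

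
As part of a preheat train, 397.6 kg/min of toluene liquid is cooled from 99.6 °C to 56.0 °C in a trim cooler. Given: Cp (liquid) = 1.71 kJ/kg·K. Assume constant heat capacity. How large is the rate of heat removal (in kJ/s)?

Q_c = 494 kJ/s

Q = ṁ·Cp·ΔT = 397.6 × 1.71 × (56.0 − 99.6) = -29643 kJ/min
Converting: 29643 / 60 s = 494.06 kW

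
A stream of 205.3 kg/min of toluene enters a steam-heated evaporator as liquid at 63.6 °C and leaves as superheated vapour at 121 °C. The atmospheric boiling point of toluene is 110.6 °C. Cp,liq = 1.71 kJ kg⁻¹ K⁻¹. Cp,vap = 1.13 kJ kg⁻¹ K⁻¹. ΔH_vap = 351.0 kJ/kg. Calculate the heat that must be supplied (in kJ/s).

liquid 63.6→110.6 °C: 80.37 kJ/kg
vaporisation at 110.6 °C: 351 kJ/kg
vapour 110.6→121 °C: 11.752 kJ/kg
Δh = 80.37 + 351 + 11.752 = 443.12 kJ/kg
Q = ṁ·Δh = 205.3 kg/min × 443.12 kJ/kg = 90973 kJ/min
|Q| = 1516.2 kW

Q = 1520 kJ/s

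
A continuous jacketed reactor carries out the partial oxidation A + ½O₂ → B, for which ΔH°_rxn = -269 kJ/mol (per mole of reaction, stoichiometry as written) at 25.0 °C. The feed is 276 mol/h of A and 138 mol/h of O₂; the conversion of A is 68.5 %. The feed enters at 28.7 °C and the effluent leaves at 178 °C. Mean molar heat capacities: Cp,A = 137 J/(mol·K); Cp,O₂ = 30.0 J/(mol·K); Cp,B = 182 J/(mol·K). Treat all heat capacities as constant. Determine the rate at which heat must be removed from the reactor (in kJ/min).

Q_out = 729 kJ/min

Extent of reaction ξ = 0.685 × 276 = 189.06 mol/h
Reaction term: ξ·ΔH°_rxn = 189.06 × -269 = -50857 kJ/h
Sensible, feed 28.7→25 °C: -155.22 kJ/h
Outlet flows (mol/h): A 86.94, O₂ 43.47, B 189.06
Sensible, products 25→178 °C: 7286.4 kJ/h
Q = ΔH = -43726 kJ/h = -12.146 kW
Heat removed = 728.77 kJ/min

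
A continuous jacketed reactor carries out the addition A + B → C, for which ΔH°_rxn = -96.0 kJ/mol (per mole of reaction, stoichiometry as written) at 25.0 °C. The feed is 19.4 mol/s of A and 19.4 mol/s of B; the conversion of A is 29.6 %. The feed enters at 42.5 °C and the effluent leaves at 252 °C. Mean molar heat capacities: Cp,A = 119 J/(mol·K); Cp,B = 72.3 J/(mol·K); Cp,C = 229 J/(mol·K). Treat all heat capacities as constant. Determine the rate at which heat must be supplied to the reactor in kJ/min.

Q_in = 16500 kJ/min

Extent of reaction ξ = 0.296 × 19.4 = 5.7424 mol/s
Reaction term: ξ·ΔH°_rxn = 5.7424 × -96.0 = -551.27 kJ/s
Sensible, feed 42.5→25 °C: -64.946 kJ/s
Outlet flows (mol/s): A 13.658, B 13.658, C 5.7424
Sensible, products 25→252 °C: 891.59 kJ/s
Q = ΔH = 275.37 kJ/s = 275.37 kW
Heat supplied = 16522 kJ/min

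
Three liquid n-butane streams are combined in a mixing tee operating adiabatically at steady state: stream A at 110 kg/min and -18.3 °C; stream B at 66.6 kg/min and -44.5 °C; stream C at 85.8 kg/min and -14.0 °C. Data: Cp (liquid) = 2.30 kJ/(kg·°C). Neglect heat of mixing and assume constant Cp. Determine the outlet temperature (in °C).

No heat crosses the boundary, so H_out = H_in.
T_out = Σ ṁᵢCp,ᵢTᵢ / Σ ṁᵢCp,ᵢ
      = -14209 / 603.52 = -23.544 °C

T_out = -23.5 °C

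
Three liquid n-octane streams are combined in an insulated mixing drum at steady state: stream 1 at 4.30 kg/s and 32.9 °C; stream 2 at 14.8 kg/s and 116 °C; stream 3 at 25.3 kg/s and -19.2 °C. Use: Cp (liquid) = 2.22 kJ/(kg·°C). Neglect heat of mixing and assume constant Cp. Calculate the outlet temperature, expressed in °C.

T_out = 30.9 °C

Energy balance with Q = 0: Σ ṁᵢCp,ᵢ(T_out − Tᵢ) = 0
Σ ṁᵢCp,ᵢTᵢ = 4.30×2.22×32.9 + 14.8×2.22×116 + 25.3×2.22×-19.2 = 3047
Σ ṁᵢCp,ᵢ = 4.30×2.22 + 14.8×2.22 + 25.3×2.22 = 98.568
T_out = 3047 / 98.568 = 30.912 °C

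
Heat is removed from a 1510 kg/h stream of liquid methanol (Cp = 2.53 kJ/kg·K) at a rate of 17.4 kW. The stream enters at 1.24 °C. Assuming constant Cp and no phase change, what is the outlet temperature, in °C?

Q = 17.4 kW = 62640 kJ/h
ΔT = Q/(ṁ·Cp) = 62640/(1510×2.53) = 16.397 K
T_out = 1.24 − 16.397 = -15.157 °C

T_out = -15.2 °C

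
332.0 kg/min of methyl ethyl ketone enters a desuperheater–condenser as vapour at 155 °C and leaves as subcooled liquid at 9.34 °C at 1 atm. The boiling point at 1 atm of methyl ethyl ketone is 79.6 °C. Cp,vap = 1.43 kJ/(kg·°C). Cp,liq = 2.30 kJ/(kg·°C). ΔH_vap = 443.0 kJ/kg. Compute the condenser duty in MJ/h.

vapour 155→79.6 °C: -107.82 kJ/kg
condensation at 79.6 °C: -443 kJ/kg
liquid 79.6→9.34 °C: -161.6 kJ/kg
Δh = -107.82 + -443 + -161.6 = -712.42 kJ/kg
Q = ṁ·Δh = 332.0 kg/min × -712.42 kJ/kg = -236520 kJ/min
|Q| = 3942.1 kW = 14191 MJ/h

Q_c = 14200 MJ/h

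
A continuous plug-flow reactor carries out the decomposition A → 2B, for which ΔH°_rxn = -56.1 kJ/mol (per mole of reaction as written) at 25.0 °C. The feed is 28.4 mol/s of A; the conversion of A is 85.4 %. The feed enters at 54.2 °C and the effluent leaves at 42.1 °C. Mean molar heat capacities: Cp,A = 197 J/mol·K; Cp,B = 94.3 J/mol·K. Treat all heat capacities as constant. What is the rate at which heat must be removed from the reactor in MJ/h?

Extent of reaction ξ = 0.854 × 28.4 = 24.254 mol/s
Reaction term: ξ·ΔH°_rxn = 24.254 × -56.1 = -1360.6 kJ/s
Sensible, feed 54.2→25 °C: -163.37 kJ/s
Outlet flows (mol/s): A 4.1464, B 48.507
Sensible, products 25→42.1 °C: 92.187 kJ/s
Q = ΔH = -1431.8 kJ/s = -1431.8 kW
Heat removed = 5154.5 MJ/h

Q_out = 5150 MJ/h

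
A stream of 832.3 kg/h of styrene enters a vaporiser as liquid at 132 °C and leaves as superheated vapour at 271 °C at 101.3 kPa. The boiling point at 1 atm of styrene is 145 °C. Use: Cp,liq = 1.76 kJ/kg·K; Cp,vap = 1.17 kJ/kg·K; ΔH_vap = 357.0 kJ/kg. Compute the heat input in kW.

Q = 122 kW

liquid 132→145 °C: 22.88 kJ/kg
vaporisation at 145 °C: 357 kJ/kg
vapour 145→271 °C: 147.42 kJ/kg
Δh = 22.88 + 357 + 147.42 = 527.3 kJ/kg
Q = ṁ·Δh = 832.3 kg/h × 527.3 kJ/kg = 438870 kJ/h
|Q| = 121.91 kW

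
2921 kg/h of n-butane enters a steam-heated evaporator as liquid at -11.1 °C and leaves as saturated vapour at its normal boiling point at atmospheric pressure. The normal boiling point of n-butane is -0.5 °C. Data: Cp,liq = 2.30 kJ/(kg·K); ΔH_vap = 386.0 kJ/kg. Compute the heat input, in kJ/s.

Q = 333 kJ/s

liquid -11.1→-0.5 °C: 24.38 kJ/kg
vaporisation at -0.5 °C: 386 kJ/kg
Δh = 24.38 + 386 = 410.38 kJ/kg
Q = ṁ·Δh = 2921 kg/h × 410.38 kJ/kg = 1.1987e+06 kJ/h
|Q| = 332.98 kW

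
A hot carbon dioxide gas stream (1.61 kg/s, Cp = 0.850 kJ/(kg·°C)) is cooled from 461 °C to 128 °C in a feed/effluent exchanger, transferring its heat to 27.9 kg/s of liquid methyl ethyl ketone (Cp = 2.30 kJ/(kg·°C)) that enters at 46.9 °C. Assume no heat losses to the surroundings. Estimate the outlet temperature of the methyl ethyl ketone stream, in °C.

T_c,out = 54.0 °C

Heat released by hot stream: Q = 1.61 × 0.850 × (461 − 128) = 455.71 kJ/s
Energy balance on cold side (adiabatic exchanger): Q = ṁ_c·Cp_c·(T_c,out − T_c,in)
T_c,out = 46.9 + 455.71/(27.9 × 2.30) = 54.002 °C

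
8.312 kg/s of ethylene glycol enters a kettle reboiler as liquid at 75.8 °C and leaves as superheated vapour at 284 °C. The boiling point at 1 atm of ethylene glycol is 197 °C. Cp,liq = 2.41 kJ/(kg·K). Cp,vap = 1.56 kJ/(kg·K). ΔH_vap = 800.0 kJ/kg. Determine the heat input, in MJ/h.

Q = 36700 MJ/h

liquid 75.8→197 °C: 292.09 kJ/kg
vaporisation at 197 °C: 800 kJ/kg
vapour 197→284 °C: 135.72 kJ/kg
Δh = 292.09 + 800 + 135.72 = 1227.8 kJ/kg
Q = ṁ·Δh = 8.312 kg/s × 1227.8 kJ/kg = 10206 kJ/s
|Q| = 10206 kW = 36740 MJ/h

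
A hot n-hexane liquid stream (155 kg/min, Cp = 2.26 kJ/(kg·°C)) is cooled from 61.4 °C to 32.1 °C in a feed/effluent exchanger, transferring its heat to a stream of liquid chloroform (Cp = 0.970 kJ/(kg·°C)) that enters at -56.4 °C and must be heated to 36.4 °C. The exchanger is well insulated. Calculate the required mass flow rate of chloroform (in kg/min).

ṁ_c = 114 kg/min

Heat released by hot stream: Q = 155 × 2.26 × (61.4 − 32.1) = 10264 kJ/min
Energy balance on cold side (adiabatic exchanger): Q = ṁ_c·Cp_c·(T_c,out − T_c,in)
ṁ_c = 10264 / [0.970 × (36.4 − -56.4)] = 114.02 kg/min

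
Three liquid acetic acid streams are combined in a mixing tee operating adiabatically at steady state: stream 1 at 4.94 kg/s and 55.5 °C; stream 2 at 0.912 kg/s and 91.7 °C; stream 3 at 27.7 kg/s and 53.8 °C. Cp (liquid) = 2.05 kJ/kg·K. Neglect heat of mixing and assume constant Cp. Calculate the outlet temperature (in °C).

Energy balance with Q = 0: Σ ṁᵢCp,ᵢ(T_out − Tᵢ) = 0
T_out = Σ ṁᵢCp,ᵢTᵢ / Σ ṁᵢCp,ᵢ
      = 3788.5 / 68.782 = 55.08 °C

T_out = 55.1 °C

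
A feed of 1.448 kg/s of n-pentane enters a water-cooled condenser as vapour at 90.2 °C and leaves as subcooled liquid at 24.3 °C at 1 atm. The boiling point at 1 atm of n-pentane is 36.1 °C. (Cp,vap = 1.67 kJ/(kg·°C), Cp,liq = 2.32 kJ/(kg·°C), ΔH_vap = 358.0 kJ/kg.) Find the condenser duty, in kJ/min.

vapour 90.2→36.1 °C: -90.347 kJ/kg
condensation at 36.1 °C: -358 kJ/kg
liquid 36.1→24.3 °C: -27.376 kJ/kg
Δh = -90.347 + -358 + -27.376 = -475.72 kJ/kg
Q = ṁ·Δh = 1.448 kg/s × -475.72 kJ/kg = -688.85 kJ/s
|Q| = 688.85 kW = 41331 kJ/min

Q_c = 41300 kJ/min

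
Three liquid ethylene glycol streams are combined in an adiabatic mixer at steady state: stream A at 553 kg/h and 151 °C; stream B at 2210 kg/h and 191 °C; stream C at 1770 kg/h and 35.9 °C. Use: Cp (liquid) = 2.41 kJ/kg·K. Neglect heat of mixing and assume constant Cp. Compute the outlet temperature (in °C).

T_out = 126 °C

Energy balance with Q = 0: Σ ṁᵢCp,ᵢ(T_out − Tᵢ) = 0
Σ ṁᵢCp,ᵢTᵢ = 553×2.41×151 + 2210×2.41×191 + 1770×2.41×35.9 = 1.3717e+06
Σ ṁᵢCp,ᵢ = 553×2.41 + 2210×2.41 + 1770×2.41 = 10925
T_out = 1.3717e+06 / 10925 = 125.56 °C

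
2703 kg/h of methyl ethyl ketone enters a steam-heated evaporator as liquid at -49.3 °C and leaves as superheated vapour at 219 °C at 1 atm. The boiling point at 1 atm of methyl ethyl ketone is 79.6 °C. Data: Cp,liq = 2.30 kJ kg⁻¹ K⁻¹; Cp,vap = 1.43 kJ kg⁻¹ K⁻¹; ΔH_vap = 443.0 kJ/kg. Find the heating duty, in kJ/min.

liquid -49.3→79.6 °C: 296.47 kJ/kg
vaporisation at 79.6 °C: 443 kJ/kg
vapour 79.6→219 °C: 199.34 kJ/kg
Δh = 296.47 + 443 + 199.34 = 938.81 kJ/kg
Q = ṁ·Δh = 2703 kg/h × 938.81 kJ/kg = 2.5376e+06 kJ/h
|Q| = 704.89 kW = 42293 kJ/min

Q = 42300 kJ/min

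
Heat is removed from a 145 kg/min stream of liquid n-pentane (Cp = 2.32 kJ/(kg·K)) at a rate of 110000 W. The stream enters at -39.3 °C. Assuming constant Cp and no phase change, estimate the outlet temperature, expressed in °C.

T_out = -58.9 °C

Q = 110000 W = 6600 kJ/min
ΔT = Q/(ṁ·Cp) = 6600/(145×2.32) = 19.62 K
T_out = -39.3 − 19.62 = -58.92 °C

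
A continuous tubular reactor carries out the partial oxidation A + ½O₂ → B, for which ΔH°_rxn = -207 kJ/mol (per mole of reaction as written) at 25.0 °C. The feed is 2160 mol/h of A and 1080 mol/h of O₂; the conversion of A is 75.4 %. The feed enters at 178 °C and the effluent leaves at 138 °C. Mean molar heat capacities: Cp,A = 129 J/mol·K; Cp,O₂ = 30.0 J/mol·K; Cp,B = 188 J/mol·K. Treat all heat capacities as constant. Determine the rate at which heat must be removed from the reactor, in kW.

Q_out = 94.9 kW

Extent of reaction ξ = 0.754 × 2160 = 1628.6 mol/h
Reaction term: ξ·ΔH°_rxn = 1628.6 × -207 = -337130 kJ/h
Sensible, feed 178→25 °C: -47589 kJ/h
Outlet flows (mol/h): A 531.36, O₂ 265.68, B 1628.6
Sensible, products 25→138 °C: 43245 kJ/h
Q = ΔH = -341470 kJ/h = -94.853 kW
Heat removed = 94.853 kW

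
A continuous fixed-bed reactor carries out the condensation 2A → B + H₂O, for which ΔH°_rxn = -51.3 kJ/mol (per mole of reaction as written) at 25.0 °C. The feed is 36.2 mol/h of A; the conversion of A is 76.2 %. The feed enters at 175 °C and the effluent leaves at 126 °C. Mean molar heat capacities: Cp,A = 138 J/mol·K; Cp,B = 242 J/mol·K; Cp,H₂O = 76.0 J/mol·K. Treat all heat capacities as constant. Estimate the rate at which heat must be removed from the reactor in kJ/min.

Extent of reaction ξ = 0.762 × 36.2 / 2 = 13.792 mol/h
Reaction term: ξ·ΔH°_rxn = 13.792 × -51.3 = -707.54 kJ/h
Sensible, feed 175→25 °C: -749.34 kJ/h
Outlet flows (mol/h): A 8.6156, B 13.792, H₂O 13.792
Sensible, products 25→126 °C: 563.06 kJ/h
Q = ΔH = -893.82 kJ/h = -0.24828 kW
Heat removed = 14.897 kJ/min

Q_out = 14.9 kJ/min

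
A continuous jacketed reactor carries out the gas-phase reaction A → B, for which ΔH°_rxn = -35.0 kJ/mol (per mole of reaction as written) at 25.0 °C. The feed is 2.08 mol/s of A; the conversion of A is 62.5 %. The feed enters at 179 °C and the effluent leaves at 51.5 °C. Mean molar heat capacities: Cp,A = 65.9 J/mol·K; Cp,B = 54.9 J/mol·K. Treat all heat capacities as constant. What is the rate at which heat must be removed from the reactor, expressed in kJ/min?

Q_out = 3800 kJ/min

Extent of reaction ξ = 0.625 × 2.08 = 1.3 mol/s
Reaction term: ξ·ΔH°_rxn = 1.3 × -35.0 = -45.5 kJ/s
Sensible, feed 179→25 °C: -21.109 kJ/s
Outlet flows (mol/s): A 0.78, B 1.3
Sensible, products 25→51.5 °C: 3.2535 kJ/s
Q = ΔH = -63.356 kJ/s = -63.356 kW
Heat removed = 3801.3 kJ/min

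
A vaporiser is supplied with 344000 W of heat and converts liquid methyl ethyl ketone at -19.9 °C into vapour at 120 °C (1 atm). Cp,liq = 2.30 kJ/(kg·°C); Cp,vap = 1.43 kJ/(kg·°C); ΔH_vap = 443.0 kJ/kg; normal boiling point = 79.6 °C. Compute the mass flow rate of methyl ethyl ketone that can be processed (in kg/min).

Δh = 2.30×(79.6−-19.9) + 443.0 + 1.43×(120−79.6) = 729.62 kJ/kg
Q = 344000 W = 344 kJ/s = 20640 kJ/min
ṁ = Q/Δh = 20640 / 729.62 = 28.289 kg/min

ṁ = 28.3 kg/min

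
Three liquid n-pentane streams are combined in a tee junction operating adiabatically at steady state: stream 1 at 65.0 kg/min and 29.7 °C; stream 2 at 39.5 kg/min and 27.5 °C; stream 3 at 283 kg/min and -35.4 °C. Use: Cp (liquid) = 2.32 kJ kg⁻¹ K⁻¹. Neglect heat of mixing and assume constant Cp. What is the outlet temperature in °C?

T_out = -18.1 °C

No heat crosses the boundary, so H_out = H_in.
Σ ṁᵢCp,ᵢTᵢ = 65.0×2.32×29.7 + 39.5×2.32×27.5 + 283×2.32×-35.4 = -16243
Σ ṁᵢCp,ᵢ = 65.0×2.32 + 39.5×2.32 + 283×2.32 = 899
T_out = -16243 / 899 = -18.068 °C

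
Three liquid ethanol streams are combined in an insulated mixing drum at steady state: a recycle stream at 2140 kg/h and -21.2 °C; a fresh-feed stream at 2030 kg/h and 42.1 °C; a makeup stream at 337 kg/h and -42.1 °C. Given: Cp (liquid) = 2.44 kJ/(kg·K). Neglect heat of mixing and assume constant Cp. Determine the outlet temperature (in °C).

T_out = 5.75 °C

Adiabatic, steady state ⇒ Σ ṁᵢCp,ᵢ(T_out − Tᵢ) = 0
Σ ṁᵢCp,ᵢTᵢ = 2140×2.44×-21.2 + 2030×2.44×42.1 + 337×2.44×-42.1 = 63214
Σ ṁᵢCp,ᵢ = 2140×2.44 + 2030×2.44 + 337×2.44 = 10997
T_out = 63214 / 10997 = 5.7482 °C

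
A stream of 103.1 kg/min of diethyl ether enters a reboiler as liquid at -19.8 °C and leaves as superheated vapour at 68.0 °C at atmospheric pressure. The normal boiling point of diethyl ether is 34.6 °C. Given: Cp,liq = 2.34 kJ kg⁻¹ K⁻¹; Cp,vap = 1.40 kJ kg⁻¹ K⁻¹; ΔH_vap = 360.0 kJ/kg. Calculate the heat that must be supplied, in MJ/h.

Q = 3300 MJ/h

liquid -19.8→34.6 °C: 127.3 kJ/kg
vaporisation at 34.6 °C: 360 kJ/kg
vapour 34.6→68.0 °C: 46.76 kJ/kg
Δh = 127.3 + 360 + 46.76 = 534.06 kJ/kg
Q = ṁ·Δh = 103.1 kg/min × 534.06 kJ/kg = 55061 kJ/min
|Q| = 917.69 kW = 3303.7 MJ/h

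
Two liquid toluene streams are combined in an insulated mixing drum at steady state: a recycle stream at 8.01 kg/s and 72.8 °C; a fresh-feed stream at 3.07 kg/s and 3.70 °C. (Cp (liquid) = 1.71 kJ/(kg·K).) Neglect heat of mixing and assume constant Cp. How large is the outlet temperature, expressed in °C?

No heat crosses the boundary, so H_out = H_in.
T_out = Σ ṁᵢCp,ᵢTᵢ / Σ ṁᵢCp,ᵢ
      = 1016.6 / 18.947 = 53.654 °C

T_out = 53.7 °C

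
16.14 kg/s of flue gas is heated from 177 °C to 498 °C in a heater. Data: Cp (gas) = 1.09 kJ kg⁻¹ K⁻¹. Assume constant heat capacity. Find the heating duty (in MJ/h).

Q = 20300 MJ/h

Q = ṁ·Cp·ΔT = 16.14 × 1.09 × (498 − 177) = 5647.2 kJ/s
Heating duty = 20330 MJ/h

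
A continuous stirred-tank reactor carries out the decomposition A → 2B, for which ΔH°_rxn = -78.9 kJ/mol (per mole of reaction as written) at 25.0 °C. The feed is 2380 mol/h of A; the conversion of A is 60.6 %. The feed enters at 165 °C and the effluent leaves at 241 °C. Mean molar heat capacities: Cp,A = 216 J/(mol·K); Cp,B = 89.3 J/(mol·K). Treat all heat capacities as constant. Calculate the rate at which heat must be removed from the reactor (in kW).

Q_out = 24.0 kW

Extent of reaction ξ = 0.606 × 2380 = 1442.3 mol/h
Reaction term: ξ·ΔH°_rxn = 1442.3 × -78.9 = -113800 kJ/h
Sensible, feed 165→25 °C: -71971 kJ/h
Outlet flows (mol/h): A 937.72, B 2884.6
Sensible, products 25→241 °C: 99390 kJ/h
Q = ΔH = -86377 kJ/h = -23.994 kW
Heat removed = 23.994 kW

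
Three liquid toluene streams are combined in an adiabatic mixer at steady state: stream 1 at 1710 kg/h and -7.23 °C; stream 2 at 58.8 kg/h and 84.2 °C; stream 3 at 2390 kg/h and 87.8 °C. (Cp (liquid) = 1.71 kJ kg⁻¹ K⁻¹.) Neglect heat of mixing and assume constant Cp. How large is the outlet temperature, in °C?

T_out = 48.7 °C

Adiabatic, steady state ⇒ Σ ṁᵢCp,ᵢ(T_out − Tᵢ) = 0
T_out = Σ ṁᵢCp,ᵢTᵢ / Σ ṁᵢCp,ᵢ
      = 346150 / 7111.5 = 48.675 °C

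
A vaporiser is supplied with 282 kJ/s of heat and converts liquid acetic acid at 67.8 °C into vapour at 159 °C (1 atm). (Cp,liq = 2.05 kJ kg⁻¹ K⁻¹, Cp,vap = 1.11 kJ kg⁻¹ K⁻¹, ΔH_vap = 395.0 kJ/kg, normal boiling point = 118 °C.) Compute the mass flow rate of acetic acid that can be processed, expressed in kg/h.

ṁ = 1870 kg/h

Δh = 2.05×(118−67.8) + 395.0 + 1.11×(159−118) = 543.42 kJ/kg
Q = 282 kJ/s = 282 kJ/s = 1.0152e+06 kJ/h
ṁ = Q/Δh = 1.0152e+06 / 543.42 = 1868.2 kg/h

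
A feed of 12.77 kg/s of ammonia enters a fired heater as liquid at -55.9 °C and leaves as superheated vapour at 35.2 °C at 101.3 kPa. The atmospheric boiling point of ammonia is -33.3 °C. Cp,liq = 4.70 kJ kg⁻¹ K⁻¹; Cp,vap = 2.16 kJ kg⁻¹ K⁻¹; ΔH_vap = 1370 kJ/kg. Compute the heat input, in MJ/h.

liquid -55.9→-33.3 °C: 106.22 kJ/kg
vaporisation at -33.3 °C: 1370 kJ/kg
vapour -33.3→35.2 °C: 147.96 kJ/kg
Δh = 106.22 + 1370 + 147.96 = 1624.2 kJ/kg
Q = ṁ·Δh = 12.77 kg/s × 1624.2 kJ/kg = 20741 kJ/s
|Q| = 20741 kW = 74667 MJ/h

Q = 74700 MJ/h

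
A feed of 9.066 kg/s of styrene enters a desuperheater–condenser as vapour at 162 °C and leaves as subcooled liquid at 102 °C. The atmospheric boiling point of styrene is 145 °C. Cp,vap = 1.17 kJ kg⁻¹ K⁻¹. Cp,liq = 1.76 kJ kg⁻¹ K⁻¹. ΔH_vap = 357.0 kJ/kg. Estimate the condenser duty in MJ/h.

vapour 162→145 °C: -19.89 kJ/kg
condensation at 145 °C: -357 kJ/kg
liquid 145→102 °C: -75.68 kJ/kg
Δh = -19.89 + -357 + -75.68 = -452.57 kJ/kg
Q = ṁ·Δh = 9.066 kg/s × -452.57 kJ/kg = -4103 kJ/s
|Q| = 4103 kW = 14771 MJ/h

Q_c = 14800 MJ/h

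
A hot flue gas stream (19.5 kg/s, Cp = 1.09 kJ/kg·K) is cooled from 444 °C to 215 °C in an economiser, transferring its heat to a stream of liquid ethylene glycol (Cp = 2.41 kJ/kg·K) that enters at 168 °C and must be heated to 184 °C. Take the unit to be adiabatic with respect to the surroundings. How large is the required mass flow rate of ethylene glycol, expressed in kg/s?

ṁ_c = 126 kg/s

Heat released by hot stream: Q = 19.5 × 1.09 × (444 − 215) = 4867.4 kJ/s
Energy balance on cold side (adiabatic exchanger): Q = ṁ_c·Cp_c·(T_c,out − T_c,in)
ṁ_c = 4867.4 / [2.41 × (184 − 168)] = 126.23 kg/s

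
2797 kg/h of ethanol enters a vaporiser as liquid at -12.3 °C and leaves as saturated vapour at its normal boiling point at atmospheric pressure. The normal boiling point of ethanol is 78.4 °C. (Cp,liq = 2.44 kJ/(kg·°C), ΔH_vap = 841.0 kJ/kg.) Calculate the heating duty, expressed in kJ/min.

Q = 49500 kJ/min

liquid -12.3→78.4 °C: 221.31 kJ/kg
vaporisation at 78.4 °C: 841 kJ/kg
Δh = 221.31 + 841 = 1062.3 kJ/kg
Q = ṁ·Δh = 2797 kg/h × 1062.3 kJ/kg = 2.9713e+06 kJ/h
|Q| = 825.35 kW = 49521 kJ/min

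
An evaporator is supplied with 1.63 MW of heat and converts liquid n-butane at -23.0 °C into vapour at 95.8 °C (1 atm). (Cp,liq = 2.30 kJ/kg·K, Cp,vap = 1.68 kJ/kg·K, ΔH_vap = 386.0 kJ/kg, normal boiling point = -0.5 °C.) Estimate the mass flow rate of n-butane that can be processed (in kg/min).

ṁ = 163 kg/min

Δh = 2.30×(-0.5−-23.0) + 386.0 + 1.68×(95.8−-0.5) = 599.53 kJ/kg
Q = 1.63 MW = 1630 kJ/s = 97800 kJ/min
ṁ = Q/Δh = 97800 / 599.53 = 163.13 kg/min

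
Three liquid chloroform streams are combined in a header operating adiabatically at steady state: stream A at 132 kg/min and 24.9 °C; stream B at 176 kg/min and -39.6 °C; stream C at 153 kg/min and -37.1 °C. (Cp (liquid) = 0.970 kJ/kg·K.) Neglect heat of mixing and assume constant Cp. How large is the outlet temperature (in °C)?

No heat crosses the boundary, so H_out = H_in.
T_out = Σ ṁᵢCp,ᵢTᵢ / Σ ṁᵢCp,ᵢ
      = -9078.3 / 447.17 = -20.302 °C

T_out = -20.3 °C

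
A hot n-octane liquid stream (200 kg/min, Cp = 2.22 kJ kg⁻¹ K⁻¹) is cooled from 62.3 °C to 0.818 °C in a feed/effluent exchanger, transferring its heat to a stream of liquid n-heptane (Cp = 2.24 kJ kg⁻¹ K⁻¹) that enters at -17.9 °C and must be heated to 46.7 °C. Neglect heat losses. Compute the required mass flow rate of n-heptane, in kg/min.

ṁ_c = 189 kg/min

Heat released by hot stream: Q = 200 × 2.22 × (62.3 − 0.818) = 27298 kJ/min
Energy balance on cold side (adiabatic exchanger): Q = ṁ_c·Cp_c·(T_c,out − T_c,in)
ṁ_c = 27298 / [2.24 × (46.7 − -17.9)] = 188.65 kg/min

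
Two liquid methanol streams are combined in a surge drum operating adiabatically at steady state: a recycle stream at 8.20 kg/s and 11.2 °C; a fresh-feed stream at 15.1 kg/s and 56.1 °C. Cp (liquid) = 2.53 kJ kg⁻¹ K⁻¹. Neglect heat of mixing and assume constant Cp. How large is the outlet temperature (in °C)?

Energy balance with Q = 0: Σ ṁᵢCp,ᵢ(T_out − Tᵢ) = 0
Σ ṁᵢCp,ᵢTᵢ = 8.20×2.53×11.2 + 15.1×2.53×56.1 = 2375.5
Σ ṁᵢCp,ᵢ = 8.20×2.53 + 15.1×2.53 = 58.949
T_out = 2375.5 / 58.949 = 40.298 °C

T_out = 40.3 °C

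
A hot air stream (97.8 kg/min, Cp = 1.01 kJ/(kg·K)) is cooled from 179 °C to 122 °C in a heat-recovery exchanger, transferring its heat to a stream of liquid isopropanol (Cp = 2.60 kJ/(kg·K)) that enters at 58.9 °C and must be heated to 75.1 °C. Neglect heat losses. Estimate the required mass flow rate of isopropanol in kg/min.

Heat released by hot stream: Q = 97.8 × 1.01 × (179 − 122) = 5630.3 kJ/min
Energy balance on cold side (adiabatic exchanger): Q = ṁ_c·Cp_c·(T_c,out − T_c,in)
ṁ_c = 5630.3 / [2.60 × (75.1 − 58.9)] = 133.67 kg/min

ṁ_c = 134 kg/min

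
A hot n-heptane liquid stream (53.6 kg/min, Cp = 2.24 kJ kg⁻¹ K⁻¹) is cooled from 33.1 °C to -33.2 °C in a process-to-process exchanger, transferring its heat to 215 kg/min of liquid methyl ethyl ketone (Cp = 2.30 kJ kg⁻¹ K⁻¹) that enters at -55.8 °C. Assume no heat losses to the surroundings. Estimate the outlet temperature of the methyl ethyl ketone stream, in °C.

T_c,out = -39.7 °C

Heat released by hot stream: Q = 53.6 × 2.24 × (33.1 − -33.2) = 7960.2 kJ/min
Energy balance on cold side (adiabatic exchanger): Q = ṁ_c·Cp_c·(T_c,out − T_c,in)
T_c,out = -55.8 + 7960.2/(215 × 2.30) = -39.702 °C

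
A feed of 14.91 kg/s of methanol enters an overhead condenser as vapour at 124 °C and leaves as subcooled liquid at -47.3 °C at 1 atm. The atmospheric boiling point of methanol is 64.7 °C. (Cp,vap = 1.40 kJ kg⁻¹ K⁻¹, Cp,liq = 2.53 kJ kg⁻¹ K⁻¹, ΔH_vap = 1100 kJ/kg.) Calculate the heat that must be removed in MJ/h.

Q_c = 78700 MJ/h

vapour 124→64.7 °C: -83.02 kJ/kg
condensation at 64.7 °C: -1100 kJ/kg
liquid 64.7→-47.3 °C: -283.36 kJ/kg
Δh = -83.02 + -1100 + -283.36 = -1466.4 kJ/kg
Q = ṁ·Δh = 14.91 kg/s × -1466.4 kJ/kg = -21864 kJ/s
|Q| = 21864 kW = 78709 MJ/h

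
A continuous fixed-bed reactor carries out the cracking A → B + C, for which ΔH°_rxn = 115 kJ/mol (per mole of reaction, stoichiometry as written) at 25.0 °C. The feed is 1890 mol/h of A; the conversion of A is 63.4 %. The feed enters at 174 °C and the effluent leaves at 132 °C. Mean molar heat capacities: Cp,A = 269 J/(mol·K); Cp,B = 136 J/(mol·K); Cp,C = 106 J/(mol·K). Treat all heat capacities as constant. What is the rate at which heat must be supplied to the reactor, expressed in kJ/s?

Q_in = 31.4 kJ/s

Extent of reaction ξ = 0.634 × 1890 = 1198.3 mol/h
Reaction term: ξ·ΔH°_rxn = 1198.3 × 115 = 137800 kJ/h
Sensible, feed 174→25 °C: -75753 kJ/h
Outlet flows (mol/h): A 691.74, B 1198.3, C 1198.3
Sensible, products 25→132 °C: 50938 kJ/h
Q = ΔH = 112980 kJ/h = 31.385 kW
Heat supplied = 31.385 kJ/s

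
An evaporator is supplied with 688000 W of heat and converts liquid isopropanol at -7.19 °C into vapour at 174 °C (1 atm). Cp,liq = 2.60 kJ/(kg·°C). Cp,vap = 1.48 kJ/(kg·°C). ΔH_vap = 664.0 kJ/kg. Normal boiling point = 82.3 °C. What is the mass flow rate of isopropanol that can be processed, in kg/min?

ṁ = 40.0 kg/min

Δh = 2.60×(82.3−-7.19) + 664.0 + 1.48×(174−82.3) = 1032.4 kJ/kg
Q = 688000 W = 688 kJ/s = 41280 kJ/min
ṁ = Q/Δh = 41280 / 1032.4 = 39.985 kg/min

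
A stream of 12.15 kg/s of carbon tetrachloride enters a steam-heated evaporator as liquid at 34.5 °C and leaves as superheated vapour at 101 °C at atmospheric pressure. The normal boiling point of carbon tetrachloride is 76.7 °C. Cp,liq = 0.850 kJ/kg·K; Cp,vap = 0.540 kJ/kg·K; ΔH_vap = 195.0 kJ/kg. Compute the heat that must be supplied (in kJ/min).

liquid 34.5→76.7 °C: 35.87 kJ/kg
vaporisation at 76.7 °C: 195 kJ/kg
vapour 76.7→101 °C: 13.122 kJ/kg
Δh = 35.87 + 195 + 13.122 = 243.99 kJ/kg
Q = ṁ·Δh = 12.15 kg/s × 243.99 kJ/kg = 2964.5 kJ/s
|Q| = 2964.5 kW = 177870 kJ/min

Q = 178000 kJ/min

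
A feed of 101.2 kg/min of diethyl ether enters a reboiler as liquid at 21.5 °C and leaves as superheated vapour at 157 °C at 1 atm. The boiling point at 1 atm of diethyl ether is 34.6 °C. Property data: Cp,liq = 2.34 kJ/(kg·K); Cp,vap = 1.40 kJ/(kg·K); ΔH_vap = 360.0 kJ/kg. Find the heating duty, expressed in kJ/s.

Q = 948 kJ/s

liquid 21.5→34.6 °C: 30.654 kJ/kg
vaporisation at 34.6 °C: 360 kJ/kg
vapour 34.6→157 °C: 171.36 kJ/kg
Δh = 30.654 + 360 + 171.36 = 562.01 kJ/kg
Q = ṁ·Δh = 101.2 kg/min × 562.01 kJ/kg = 56876 kJ/min
|Q| = 947.93 kW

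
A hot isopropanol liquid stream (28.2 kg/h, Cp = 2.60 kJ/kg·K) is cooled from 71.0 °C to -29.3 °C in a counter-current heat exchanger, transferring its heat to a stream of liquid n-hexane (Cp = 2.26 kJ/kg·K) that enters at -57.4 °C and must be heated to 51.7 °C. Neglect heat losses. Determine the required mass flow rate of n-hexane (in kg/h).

Heat released by hot stream: Q = 28.2 × 2.60 × (71.0 − -29.3) = 7354 kJ/h
Energy balance on cold side (adiabatic exchanger): Q = ṁ_c·Cp_c·(T_c,out − T_c,in)
ṁ_c = 7354 / [2.26 × (51.7 − -57.4)] = 29.826 kg/h

ṁ_c = 29.8 kg/h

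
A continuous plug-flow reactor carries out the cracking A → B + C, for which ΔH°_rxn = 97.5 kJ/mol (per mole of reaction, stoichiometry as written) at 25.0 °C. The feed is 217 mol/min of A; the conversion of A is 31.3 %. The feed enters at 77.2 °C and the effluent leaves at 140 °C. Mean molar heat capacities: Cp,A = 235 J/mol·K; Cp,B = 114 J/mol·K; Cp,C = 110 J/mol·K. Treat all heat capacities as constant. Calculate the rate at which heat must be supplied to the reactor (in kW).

Q_in = 162 kW

Extent of reaction ξ = 0.313 × 217 = 67.921 mol/min
Reaction term: ξ·ΔH°_rxn = 67.921 × 97.5 = 6622.3 kJ/min
Sensible, feed 77.2→25 °C: -2661.9 kJ/min
Outlet flows (mol/min): A 149.08, B 67.921, C 67.921
Sensible, products 25→140 °C: 5778.5 kJ/min
Q = ΔH = 9738.9 kJ/min = 162.31 kW
Heat supplied = 162.31 kW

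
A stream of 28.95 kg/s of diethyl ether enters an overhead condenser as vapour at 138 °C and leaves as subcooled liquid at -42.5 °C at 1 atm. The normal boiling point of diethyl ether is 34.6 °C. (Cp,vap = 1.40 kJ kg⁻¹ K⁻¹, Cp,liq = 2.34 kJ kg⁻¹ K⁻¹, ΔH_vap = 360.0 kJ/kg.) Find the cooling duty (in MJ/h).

vapour 138→34.6 °C: -144.76 kJ/kg
condensation at 34.6 °C: -360 kJ/kg
liquid 34.6→-42.5 °C: -180.41 kJ/kg
Δh = -144.76 + -360 + -180.41 = -685.17 kJ/kg
Q = ṁ·Δh = 28.95 kg/s × -685.17 kJ/kg = -19836 kJ/s
|Q| = 19836 kW = 71409 MJ/h

Q_c = 71400 MJ/h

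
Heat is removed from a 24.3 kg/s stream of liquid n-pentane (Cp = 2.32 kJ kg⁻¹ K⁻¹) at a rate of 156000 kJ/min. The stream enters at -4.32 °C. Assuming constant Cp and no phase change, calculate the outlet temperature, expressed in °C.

Q = 156000 kJ/min = 2600 kJ/s
ΔT = Q/(ṁ·Cp) = 2600/(24.3×2.32) = 46.119 K
T_out = -4.32 − 46.119 = -50.439 °C

T_out = -50.4 °C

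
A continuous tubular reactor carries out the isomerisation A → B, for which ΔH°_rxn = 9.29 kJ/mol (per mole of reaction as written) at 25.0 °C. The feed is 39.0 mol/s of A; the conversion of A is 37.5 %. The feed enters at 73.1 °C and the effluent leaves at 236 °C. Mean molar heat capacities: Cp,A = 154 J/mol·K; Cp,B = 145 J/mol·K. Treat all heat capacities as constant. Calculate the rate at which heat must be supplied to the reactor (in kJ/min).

Extent of reaction ξ = 0.375 × 39.0 = 14.625 mol/s
Reaction term: ξ·ΔH°_rxn = 14.625 × 9.29 = 135.87 kJ/s
Sensible, feed 73.1→25 °C: -288.89 kJ/s
Outlet flows (mol/s): A 24.375, B 14.625
Sensible, products 25→236 °C: 1239.5 kJ/s
Q = ΔH = 1086.5 kJ/s = 1086.5 kW
Heat supplied = 65188 kJ/min

Q_in = 65200 kJ/min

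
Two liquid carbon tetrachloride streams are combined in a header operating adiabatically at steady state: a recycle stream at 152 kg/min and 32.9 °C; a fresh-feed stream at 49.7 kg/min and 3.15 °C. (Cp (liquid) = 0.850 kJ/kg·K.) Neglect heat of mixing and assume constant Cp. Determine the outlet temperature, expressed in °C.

No heat crosses the boundary, so H_out = H_in.
T_out = Σ ṁᵢCp,ᵢTᵢ / Σ ṁᵢCp,ᵢ
      = 4383.8 / 171.44 = 25.569 °C

T_out = 25.6 °C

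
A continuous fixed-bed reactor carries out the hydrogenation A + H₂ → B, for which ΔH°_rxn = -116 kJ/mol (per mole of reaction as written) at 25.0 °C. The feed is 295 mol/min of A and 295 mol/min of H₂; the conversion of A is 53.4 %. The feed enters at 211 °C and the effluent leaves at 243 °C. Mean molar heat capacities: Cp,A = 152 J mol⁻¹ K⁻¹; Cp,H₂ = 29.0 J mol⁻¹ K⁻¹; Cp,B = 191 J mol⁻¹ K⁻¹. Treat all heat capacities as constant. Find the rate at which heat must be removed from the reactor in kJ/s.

Extent of reaction ξ = 0.534 × 295 = 157.53 mol/min
Reaction term: ξ·ΔH°_rxn = 157.53 × -116 = -18273 kJ/min
Sensible, feed 211→25 °C: -9931.5 kJ/min
Outlet flows (mol/min): A 137.47, H₂ 137.47, B 157.53
Sensible, products 25→243 °C: 11984 kJ/min
Q = ΔH = -16221 kJ/min = -270.36 kW
Heat removed = 270.36 kJ/s

Q_out = 270 kJ/s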